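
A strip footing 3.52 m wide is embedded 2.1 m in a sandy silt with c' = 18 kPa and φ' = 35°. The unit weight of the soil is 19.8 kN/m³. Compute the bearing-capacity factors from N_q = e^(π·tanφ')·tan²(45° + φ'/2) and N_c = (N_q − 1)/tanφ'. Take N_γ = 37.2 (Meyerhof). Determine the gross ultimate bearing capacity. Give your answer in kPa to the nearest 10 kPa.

q_ult ≈ 3510 kPa

tan35° = 0.7002, so N_q = e^(π×0.7002)·tan²(62.5°) = 9.023 × 3.69 = 33.3.
N_c = (33.3 − 1)/tan35° = 46.12.
q = γ·D_f = 19.8 × 2.1 = 41.58 kPa.
c·N_c = 18 × 46.124 = 830.22 kPa
q·N_q = 41.58 × 33.296 = 1384.5 kPa
0.5·γ·B·N_γ = 0.5 × 19.8 × 3.52 × 37.2 = 1296.3 kPa
q_ult = 830.22 + 1384.5 + 1296.3 = 3511 kPa.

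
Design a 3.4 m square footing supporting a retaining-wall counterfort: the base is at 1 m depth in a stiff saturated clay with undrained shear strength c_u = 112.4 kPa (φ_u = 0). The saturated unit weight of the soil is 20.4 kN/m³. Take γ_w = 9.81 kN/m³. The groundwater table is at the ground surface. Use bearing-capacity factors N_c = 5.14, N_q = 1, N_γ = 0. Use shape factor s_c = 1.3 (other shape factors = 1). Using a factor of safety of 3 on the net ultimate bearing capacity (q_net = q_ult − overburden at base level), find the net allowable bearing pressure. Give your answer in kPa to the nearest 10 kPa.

q_all(net) ≈ 250 kPa

With the water table at the surface the whole profile is submerged: γ' = 20.4 − 9.81 = 10.59 kN/m³, so q = γ'·D_f = 10.59 kPa.
q_ult = c·N_c·s_c + q·N_q
     = 112.4 × 5.14 × 1.3 + 10.59 × 1
     = 751.06 + 10.59 = 761.65 kPa.
q_net = 761.65 − 10.59 = 751.06 kPa.
q_all(net) = 751.06 / 3 = 250.35 kPa.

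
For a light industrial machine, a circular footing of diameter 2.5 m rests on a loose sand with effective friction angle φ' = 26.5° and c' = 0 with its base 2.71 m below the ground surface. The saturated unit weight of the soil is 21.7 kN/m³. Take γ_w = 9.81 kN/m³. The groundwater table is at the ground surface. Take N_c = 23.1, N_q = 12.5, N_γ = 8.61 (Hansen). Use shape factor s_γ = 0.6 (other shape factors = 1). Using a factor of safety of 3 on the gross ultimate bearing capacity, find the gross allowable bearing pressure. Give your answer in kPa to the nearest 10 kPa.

q_all ≈ 160 kPa

γ' = 21.7 − 9.81 = 11.89 kN/m³ (submerged throughout). q = 11.89 × 2.71 = 32.222 kPa; the same γ' applies in the ½γBN_γ term.
q·N_q = 32.222 × 12.5 = 402.77 kPa
0.5·γ·B·N_γ·s_γ = 0.5 × 11.89 × 2.5 × 8.61 × 0.6 = 76.78 kPa
q_ult = 402.77 + 76.78 = 479.55 kPa.
q_all = 479.55 / 3 = 159.85 kPa.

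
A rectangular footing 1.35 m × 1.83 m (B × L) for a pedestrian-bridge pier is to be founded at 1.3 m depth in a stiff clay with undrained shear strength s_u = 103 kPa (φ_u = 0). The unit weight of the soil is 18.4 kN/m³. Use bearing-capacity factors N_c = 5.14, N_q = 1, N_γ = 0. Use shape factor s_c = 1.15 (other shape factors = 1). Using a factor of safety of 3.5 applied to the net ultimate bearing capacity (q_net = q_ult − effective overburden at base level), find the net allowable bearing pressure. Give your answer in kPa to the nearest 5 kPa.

q = γ·D_f = 18.4 × 1.3 = 23.92 kPa.
c·N_c·s_c = 103 × 5.14 × 1.15 = 608.83 kPa
q·N_q = 23.92 × 1 = 23.92 kPa
q_ult = 608.83 + 23.92 = 632.75 kPa.
Net ultimate: q_net = 632.75 − 23.92 = 608.83 kPa.
q_all(net) = 608.83 / 3.5 = 173.95 kPa.

q_all(net) ≈ 175 kPa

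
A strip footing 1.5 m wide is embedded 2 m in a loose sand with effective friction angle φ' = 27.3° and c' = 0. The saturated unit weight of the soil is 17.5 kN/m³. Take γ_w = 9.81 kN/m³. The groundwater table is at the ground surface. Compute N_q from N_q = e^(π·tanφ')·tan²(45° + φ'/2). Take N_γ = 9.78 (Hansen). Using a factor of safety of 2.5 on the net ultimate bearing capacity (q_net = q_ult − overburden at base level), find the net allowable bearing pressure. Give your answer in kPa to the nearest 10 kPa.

N_q = e^(π·tan27.3°)·tan²(58.65°) = 13.64.
Water table at ground surface, so effective unit weight γ' = 17.5 − 9.81 = 7.69 kN/m³ is used throughout; overburden q = 7.69 × 2 = 15.38 kPa; the same γ' applies in the ½γBN_γ term.
Surcharge term q·N_q = 15.38 × 13.636 = 209.72 kPa; self-weight term 0.5·γ·B·N_γ = 0.5 × 7.69 × 1.5 × 9.78 = 56.406 kPa.
q_ult = 209.72 + 56.406 = 266.12 kPa.
q_net = 266.12 − 15.38 = 250.74 kPa.
q_all(net) = 250.74 / 2.5 = 100.3 kPa.

q_all(net) ≈ 100 kPa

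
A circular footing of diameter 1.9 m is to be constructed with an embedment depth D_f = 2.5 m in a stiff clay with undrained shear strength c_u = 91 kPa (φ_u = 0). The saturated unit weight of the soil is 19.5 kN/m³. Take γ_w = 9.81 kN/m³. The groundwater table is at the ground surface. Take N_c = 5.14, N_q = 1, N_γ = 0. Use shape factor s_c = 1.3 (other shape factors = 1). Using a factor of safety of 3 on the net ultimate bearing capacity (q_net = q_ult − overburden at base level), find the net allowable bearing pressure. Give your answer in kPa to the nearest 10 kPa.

q_all(net) ≈ 200 kPa

Water table at ground surface, so effective unit weight γ' = 19.5 − 9.81 = 9.69 kN/m³ is used throughout; overburden q = 9.69 × 2.5 = 24.225 kPa.
Cohesion term c·N_c·s_c = 91 × 5.14 × 1.3 = 608.06 kPa; surcharge term q·N_q = 24.225 × 1 = 24.225 kPa.
q_ult = 608.06 + 24.225 = 632.29 kPa.
q_net = 632.29 − 24.225 = 608.06 kPa.
q_all(net) = 608.06 / 3 = 202.69 kPa.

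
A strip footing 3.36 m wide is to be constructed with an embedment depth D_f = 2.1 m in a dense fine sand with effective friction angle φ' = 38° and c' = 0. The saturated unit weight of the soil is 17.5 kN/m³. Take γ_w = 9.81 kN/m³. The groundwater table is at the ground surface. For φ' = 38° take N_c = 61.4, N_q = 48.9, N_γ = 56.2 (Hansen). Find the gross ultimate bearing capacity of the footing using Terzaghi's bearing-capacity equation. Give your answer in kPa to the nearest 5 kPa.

Water table at ground surface, so effective unit weight γ' = 17.5 − 9.81 = 7.69 kN/m³ is used throughout; overburden q = 7.69 × 2.1 = 16.149 kPa; the same γ' applies in the ½γBN_γ term.
Surcharge term q·N_q = 16.149 × 48.9 = 789.69 kPa; self-weight term 0.5·γ·B·N_γ = 0.5 × 7.69 × 3.36 × 56.2 = 726.06 kPa.
q_ult = 789.69 + 726.06 = 1515.7 kPa.

q_ult ≈ 1515 kPa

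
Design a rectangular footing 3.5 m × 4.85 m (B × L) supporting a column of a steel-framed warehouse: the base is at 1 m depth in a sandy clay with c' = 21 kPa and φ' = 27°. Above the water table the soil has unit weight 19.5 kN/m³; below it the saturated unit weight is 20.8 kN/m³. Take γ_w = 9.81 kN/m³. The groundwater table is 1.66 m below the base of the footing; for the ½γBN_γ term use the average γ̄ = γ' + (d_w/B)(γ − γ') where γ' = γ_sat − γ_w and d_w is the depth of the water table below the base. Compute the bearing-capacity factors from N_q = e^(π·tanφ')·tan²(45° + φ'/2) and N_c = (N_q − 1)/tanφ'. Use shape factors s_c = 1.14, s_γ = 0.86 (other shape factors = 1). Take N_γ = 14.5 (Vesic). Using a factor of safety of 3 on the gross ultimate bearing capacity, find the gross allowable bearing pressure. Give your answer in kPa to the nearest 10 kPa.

N_q = e^(π·tan27°)·tan²(58.5°) = 13.2; N_c = (N_q − 1)/tanφ' = 23.94.
Overburden at base level: q = 19.5 × 1 = 19.5 kPa.
The water table is 1.66 m below the base (< B = 3.5 m), so the ½γBN_γ term uses γ̄ = γ' + (d_w/B)(γ − γ') = 10.99 + (1.66/3.5)(19.5 − 10.99) = 15.026 kN/m³.
Cohesion term c·N_c·s_c = 21 × 23.942 × 1.14 = 573.18 kPa; surcharge term q·N_q = 19.5 × 13.199 = 257.38 kPa; self-weight term 0.5·γ·B·N_γ·s_γ = 0.5 × 15.026 × 3.5 × 14.5 × 0.86 = 327.91 kPa.
q_ult = 573.18 + 257.38 + 327.91 = 1158.5 kPa.
q_all = 1158.5 / 3 = 386.16 kPa.

q_all ≈ 390 kPa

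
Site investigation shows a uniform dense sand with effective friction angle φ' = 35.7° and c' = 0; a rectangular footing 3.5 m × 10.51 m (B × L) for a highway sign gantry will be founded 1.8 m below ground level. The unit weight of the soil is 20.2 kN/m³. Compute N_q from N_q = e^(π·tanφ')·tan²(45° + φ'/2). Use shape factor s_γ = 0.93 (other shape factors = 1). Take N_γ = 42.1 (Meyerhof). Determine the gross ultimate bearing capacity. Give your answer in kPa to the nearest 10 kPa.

q_ult ≈ 2710 kPa

tan35.7° = 0.7186, so N_q = e^(π×0.7186)·tan²(62.85°) = 9.559 × 3.802 = 36.35.
q = γ·D_f = 20.2 × 1.8 = 36.36 kPa.
q·N_q = 36.36 × 36.346 = 1321.6 kPa
0.5·γ·B·N_γ·s_γ = 0.5 × 20.2 × 3.5 × 42.1 × 0.93 = 1384.1 kPa
q_ult = 1321.6 + 1384.1 = 2705.6 kPa.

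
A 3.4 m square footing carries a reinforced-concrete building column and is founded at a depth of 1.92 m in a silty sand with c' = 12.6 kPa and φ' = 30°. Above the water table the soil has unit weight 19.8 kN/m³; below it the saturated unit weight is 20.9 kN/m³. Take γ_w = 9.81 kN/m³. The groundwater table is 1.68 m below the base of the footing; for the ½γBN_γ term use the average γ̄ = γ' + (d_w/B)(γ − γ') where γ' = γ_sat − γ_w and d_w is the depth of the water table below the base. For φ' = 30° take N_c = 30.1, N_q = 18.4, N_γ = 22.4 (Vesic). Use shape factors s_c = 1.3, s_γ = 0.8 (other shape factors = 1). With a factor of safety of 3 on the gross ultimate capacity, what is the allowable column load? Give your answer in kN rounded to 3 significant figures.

P_all ≈ 6400 kN

q = γ·D_f = 19.8 × 1.92 = 38.016 kPa.
γ' = 11.09 kN/m³; averaging over the depth B below the base, γ̄ = γ' + (d_w/B)(γ − γ') = 15.394 kN/m³.
c·N_c·s_c = 12.6 × 30.1 × 1.3 = 493.04 kPa
q·N_q = 38.016 × 18.4 = 699.49 kPa
0.5·γ·B·N_γ·s_γ = 0.5 × 15.394 × 3.4 × 22.4 × 0.8 = 468.96 kPa
q_ult = 493.04 + 699.49 + 468.96 = 1661.5 kPa.
Gross allowable pressure q_all = 1661.5 / 3 = 553.83 kPa.
Footing area = 11.56 m², so allowable column load = 553.83 × 11.56 = 6402.3 kN.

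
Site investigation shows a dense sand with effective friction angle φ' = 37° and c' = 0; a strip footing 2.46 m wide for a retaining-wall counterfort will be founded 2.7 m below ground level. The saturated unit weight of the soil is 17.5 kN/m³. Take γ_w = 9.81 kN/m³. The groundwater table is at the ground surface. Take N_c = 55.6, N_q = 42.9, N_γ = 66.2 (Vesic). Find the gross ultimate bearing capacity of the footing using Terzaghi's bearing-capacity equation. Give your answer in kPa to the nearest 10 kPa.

With the water table at the surface the whole profile is submerged: γ' = 17.5 − 9.81 = 7.69 kN/m³, so q = γ'·D_f = 20.763 kPa; the same γ' applies in the ½γBN_γ term.
q_ult = q·N_q + 0.5·γ·B·N_γ
     = 20.763 × 42.9 + 0.5 × 7.69 × 2.46 × 66.2
     = 890.73 + 626.17 = 1516.9 kPa.

q_ult ≈ 1520 kPa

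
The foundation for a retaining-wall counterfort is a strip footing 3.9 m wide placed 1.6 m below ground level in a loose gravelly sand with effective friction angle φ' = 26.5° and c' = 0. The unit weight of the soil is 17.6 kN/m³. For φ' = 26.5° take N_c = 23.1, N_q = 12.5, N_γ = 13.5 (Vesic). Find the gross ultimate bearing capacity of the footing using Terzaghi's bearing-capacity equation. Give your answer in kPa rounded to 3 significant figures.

q = γ·D_f = 17.6 × 1.6 = 28.16 kPa.
q·N_q = 28.16 × 12.5 = 352 kPa
0.5·γ·B·N_γ = 0.5 × 17.6 × 3.9 × 13.5 = 463.32 kPa
q_ult = 352 + 463.32 = 815.32 kPa.

q_ult ≈ 815 kPa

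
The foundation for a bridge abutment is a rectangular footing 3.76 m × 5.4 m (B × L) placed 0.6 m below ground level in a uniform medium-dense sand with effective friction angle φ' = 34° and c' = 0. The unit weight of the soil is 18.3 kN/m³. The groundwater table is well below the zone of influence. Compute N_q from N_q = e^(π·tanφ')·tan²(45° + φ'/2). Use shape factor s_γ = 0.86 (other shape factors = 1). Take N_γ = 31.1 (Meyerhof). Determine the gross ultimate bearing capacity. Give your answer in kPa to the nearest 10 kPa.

tan34° = 0.6745, so N_q = e^(π×0.6745)·tan²(62°) = 8.323 × 3.537 = 29.44.
Effective surcharge at the founding depth q = γ·D_f = 18.3 × 0.6 = 10.98 kPa.
q_ult = q·N_q + 0.5·γ·B·N_γ·s_γ
     = 10.98 × 29.44 + 0.5 × 18.3 × 3.76 × 31.1 × 0.86
     = 323.25 + 920.17 = 1243.4 kPa.

q_ult ≈ 1240 kPa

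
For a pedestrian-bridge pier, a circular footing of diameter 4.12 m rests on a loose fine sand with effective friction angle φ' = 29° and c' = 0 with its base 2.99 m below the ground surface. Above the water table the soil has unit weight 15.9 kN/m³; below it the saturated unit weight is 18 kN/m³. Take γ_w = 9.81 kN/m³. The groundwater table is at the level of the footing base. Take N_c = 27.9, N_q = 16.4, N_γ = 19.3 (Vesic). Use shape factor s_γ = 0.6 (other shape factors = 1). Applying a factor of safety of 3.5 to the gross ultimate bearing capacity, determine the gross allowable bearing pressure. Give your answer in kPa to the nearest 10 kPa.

q_all ≈ 280 kPa

Overburden at base level: q = 15.9 × 2.99 = 47.541 kPa.
Below the base the soil is submerged, so the ½γBN_γ term uses γ' = 18 − 9.81 = 8.19 kN/m³.
Surcharge term q·N_q = 47.541 × 16.4 = 779.67 kPa; self-weight term 0.5·γ·B·N_γ·s_γ = 0.5 × 8.19 × 4.12 × 19.3 × 0.6 = 195.37 kPa.
q_ult = 779.67 + 195.37 = 975.04 kPa.
q_all = q_ult / FS = 975.04 / 3.5 = 278.58 kPa.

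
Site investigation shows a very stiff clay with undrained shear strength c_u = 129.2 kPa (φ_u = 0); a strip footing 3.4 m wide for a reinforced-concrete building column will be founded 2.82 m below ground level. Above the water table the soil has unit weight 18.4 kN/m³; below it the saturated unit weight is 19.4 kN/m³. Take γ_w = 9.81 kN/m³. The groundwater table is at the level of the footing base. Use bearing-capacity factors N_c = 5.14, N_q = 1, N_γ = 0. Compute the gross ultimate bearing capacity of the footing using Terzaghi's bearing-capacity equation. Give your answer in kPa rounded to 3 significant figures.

q_ult ≈ 716 kPa

Overburden at base level: q = 18.4 × 2.82 = 51.888 kPa.
Cohesion term c·N_c = 129.2 × 5.14 = 664.09 kPa; surcharge term q·N_q = 51.888 × 1 = 51.888 kPa.
q_ult = 664.09 + 51.888 = 715.98 kPa.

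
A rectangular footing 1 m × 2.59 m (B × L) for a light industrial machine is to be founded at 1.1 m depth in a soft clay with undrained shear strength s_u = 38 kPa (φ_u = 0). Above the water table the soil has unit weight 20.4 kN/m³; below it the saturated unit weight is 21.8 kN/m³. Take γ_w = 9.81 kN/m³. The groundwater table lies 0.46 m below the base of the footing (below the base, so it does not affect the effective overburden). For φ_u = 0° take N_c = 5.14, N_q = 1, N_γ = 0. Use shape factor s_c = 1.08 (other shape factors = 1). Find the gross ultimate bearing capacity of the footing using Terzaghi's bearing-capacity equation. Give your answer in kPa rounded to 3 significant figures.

q = γ·D_f = 20.4 × 1.1 = 22.44 kPa.
c·N_c·s_c = 38 × 5.14 × 1.08 = 210.95 kPa
q·N_q = 22.44 × 1 = 22.44 kPa
q_ult = 210.95 + 22.44 = 233.39 kPa.

q_ult ≈ 233 kPa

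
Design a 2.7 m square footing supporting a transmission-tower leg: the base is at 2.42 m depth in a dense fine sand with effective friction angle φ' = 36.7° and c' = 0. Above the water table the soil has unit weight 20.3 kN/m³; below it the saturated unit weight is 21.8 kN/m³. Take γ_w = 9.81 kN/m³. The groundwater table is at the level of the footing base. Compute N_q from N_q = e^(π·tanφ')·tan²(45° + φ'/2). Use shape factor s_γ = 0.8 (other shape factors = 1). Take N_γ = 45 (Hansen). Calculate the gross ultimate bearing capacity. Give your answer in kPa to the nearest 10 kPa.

tan36.7° = 0.7454, so N_q = e^(π×0.7454)·tan²(63.35°) = 10.399 × 3.97 = 41.29.
Overburden at base level: q = 20.3 × 2.42 = 49.126 kPa.
Below the base the soil is submerged, so the ½γBN_γ term uses γ' = 21.8 − 9.81 = 11.99 kN/m³.
Surcharge term q·N_q = 49.126 × 41.288 = 2028.3 kPa; self-weight term 0.5·γ·B·N_γ·s_γ = 0.5 × 11.99 × 2.7 × 45 × 0.8 = 582.71 kPa.
q_ult = 2028.3 + 582.71 = 2611 kPa.

q_ult ≈ 2610 kPa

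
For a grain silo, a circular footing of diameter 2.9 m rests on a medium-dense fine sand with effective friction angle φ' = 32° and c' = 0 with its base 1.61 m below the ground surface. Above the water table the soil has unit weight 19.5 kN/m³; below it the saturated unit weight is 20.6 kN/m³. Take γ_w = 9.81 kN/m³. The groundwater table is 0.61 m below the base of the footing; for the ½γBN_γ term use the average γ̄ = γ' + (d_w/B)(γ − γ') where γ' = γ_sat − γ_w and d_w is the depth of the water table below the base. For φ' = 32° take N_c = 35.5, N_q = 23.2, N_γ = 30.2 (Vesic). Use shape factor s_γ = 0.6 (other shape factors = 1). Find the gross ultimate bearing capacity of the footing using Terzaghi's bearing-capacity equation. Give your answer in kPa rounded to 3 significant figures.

q_ult ≈ 1060 kPa

Overburden at base level: q = 19.5 × 1.61 = 31.395 kPa.
The water table is 0.61 m below the base (< B = 2.9 m), so the ½γBN_γ term uses γ̄ = γ' + (d_w/B)(γ − γ') = 10.79 + (0.61/2.9)(19.5 − 10.79) = 12.622 kN/m³.
Surcharge term q·N_q = 31.395 × 23.2 = 728.36 kPa; self-weight term 0.5·γ·B·N_γ·s_γ = 0.5 × 12.622 × 2.9 × 30.2 × 0.6 = 331.63 kPa.
q_ult = 728.36 + 331.63 = 1060 kPa.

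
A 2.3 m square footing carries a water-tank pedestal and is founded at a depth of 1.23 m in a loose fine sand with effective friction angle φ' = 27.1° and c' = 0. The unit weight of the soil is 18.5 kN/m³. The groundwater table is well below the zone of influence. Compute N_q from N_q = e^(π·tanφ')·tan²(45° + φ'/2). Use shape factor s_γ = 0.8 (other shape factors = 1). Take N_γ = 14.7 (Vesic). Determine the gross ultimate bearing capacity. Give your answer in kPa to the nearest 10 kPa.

q_ult ≈ 550 kPa

tan27.1° = 0.5117, so N_q = e^(π×0.5117)·tan²(58.55°) = 4.991 × 2.673 = 13.34.
Overburden at base level: q = 18.5 × 1.23 = 22.755 kPa.
Surcharge term q·N_q = 22.755 × 13.343 = 303.62 kPa; self-weight term 0.5·γ·B·N_γ·s_γ = 0.5 × 18.5 × 2.3 × 14.7 × 0.8 = 250.19 kPa.
q_ult = 303.62 + 250.19 = 553.81 kPa.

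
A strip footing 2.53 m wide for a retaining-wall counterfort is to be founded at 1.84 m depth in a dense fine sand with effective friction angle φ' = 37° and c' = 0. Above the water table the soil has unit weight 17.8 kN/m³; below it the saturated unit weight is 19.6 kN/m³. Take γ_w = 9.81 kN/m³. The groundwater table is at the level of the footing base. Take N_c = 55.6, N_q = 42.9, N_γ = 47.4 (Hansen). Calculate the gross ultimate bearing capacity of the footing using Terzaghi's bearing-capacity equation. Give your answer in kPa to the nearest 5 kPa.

Overburden at base level: q = 17.8 × 1.84 = 32.752 kPa.
Below the base the soil is submerged, so the ½γBN_γ term uses γ' = 19.6 − 9.81 = 9.79 kN/m³.
Surcharge term q·N_q = 32.752 × 42.9 = 1405.1 kPa; self-weight term 0.5·γ·B·N_γ = 0.5 × 9.79 × 2.53 × 47.4 = 587.02 kPa.
q_ult = 1405.1 + 587.02 = 1992.1 kPa.

q_ult ≈ 1990 kPa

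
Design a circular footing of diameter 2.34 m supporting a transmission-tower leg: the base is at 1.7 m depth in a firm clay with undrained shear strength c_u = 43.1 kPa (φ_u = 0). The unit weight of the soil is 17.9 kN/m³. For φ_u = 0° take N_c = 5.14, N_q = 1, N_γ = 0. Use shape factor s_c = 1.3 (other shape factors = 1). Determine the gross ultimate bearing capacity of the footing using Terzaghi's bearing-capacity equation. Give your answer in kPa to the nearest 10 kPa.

q_ult ≈ 320 kPa

Effective surcharge at the founding depth q = γ·D_f = 17.9 × 1.7 = 30.43 kPa.
q_ult = c·N_c·s_c + q·N_q
     = 43.1 × 5.14 × 1.3 + 30.43 × 1
     = 287.99 + 30.43 = 318.42 kPa.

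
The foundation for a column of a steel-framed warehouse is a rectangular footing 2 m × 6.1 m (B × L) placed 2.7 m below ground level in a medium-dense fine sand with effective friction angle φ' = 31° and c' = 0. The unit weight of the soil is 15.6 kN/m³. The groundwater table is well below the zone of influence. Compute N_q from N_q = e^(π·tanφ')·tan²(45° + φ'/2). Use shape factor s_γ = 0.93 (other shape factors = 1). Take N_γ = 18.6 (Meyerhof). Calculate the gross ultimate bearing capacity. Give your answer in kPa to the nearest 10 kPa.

q_ult ≈ 1140 kPa

tan31° = 0.6009, so N_q = e^(π×0.6009)·tan²(60.5°) = 6.604 × 3.124 = 20.63.
Overburden at base level: q = 15.6 × 2.7 = 42.12 kPa.
Surcharge term q·N_q = 42.12 × 20.631 = 868.97 kPa; self-weight term 0.5·γ·B·N_γ·s_γ = 0.5 × 15.6 × 2 × 18.6 × 0.93 = 269.85 kPa.
q_ult = 868.97 + 269.85 = 1138.8 kPa.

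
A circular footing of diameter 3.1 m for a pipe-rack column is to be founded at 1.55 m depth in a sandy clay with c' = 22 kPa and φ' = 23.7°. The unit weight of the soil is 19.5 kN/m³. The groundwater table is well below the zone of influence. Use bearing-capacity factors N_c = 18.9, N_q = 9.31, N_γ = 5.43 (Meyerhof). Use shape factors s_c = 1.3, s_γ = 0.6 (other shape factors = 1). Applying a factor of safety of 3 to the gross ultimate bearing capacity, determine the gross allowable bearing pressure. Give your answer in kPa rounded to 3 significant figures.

q_all ≈ 307 kPa

Overburden at base level: q = 19.5 × 1.55 = 30.225 kPa.
Cohesion term c·N_c·s_c = 22 × 18.9 × 1.3 = 540.54 kPa; surcharge term q·N_q = 30.225 × 9.31 = 281.39 kPa; self-weight term 0.5·γ·B·N_γ·s_γ = 0.5 × 19.5 × 3.1 × 5.43 × 0.6 = 98.473 kPa.
q_ult = 540.54 + 281.39 + 98.473 = 920.41 kPa.
q_all = q_ult / FS = 920.41 / 3 = 306.8 kPa.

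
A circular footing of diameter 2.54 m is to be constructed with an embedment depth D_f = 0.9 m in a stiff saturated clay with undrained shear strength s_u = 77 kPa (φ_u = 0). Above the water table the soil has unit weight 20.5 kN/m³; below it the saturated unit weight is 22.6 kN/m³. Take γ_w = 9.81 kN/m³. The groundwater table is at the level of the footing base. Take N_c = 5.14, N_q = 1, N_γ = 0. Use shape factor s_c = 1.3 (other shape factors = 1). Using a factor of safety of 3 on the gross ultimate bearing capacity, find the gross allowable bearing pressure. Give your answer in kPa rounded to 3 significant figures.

q_all ≈ 178 kPa

Effective surcharge at the founding depth q = γ·D_f = 20.5 × 0.9 = 18.45 kPa.
q_ult = c·N_c·s_c + q·N_q
     = 77 × 5.14 × 1.3 + 18.45 × 1
     = 514.51 + 18.45 = 532.96 kPa.
q_all = 532.96 / 3 = 177.65 kPa.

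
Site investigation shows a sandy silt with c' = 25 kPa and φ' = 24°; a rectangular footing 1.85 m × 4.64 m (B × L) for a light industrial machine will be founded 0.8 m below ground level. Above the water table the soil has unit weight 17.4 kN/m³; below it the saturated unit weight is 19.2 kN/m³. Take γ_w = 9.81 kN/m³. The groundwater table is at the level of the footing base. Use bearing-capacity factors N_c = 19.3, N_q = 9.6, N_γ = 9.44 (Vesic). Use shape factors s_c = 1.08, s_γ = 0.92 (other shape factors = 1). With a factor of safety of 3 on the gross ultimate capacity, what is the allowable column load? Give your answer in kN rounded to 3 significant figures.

Overburden at base level: q = 17.4 × 0.8 = 13.92 kPa.
Below the base the soil is submerged, so the ½γBN_γ term uses γ' = 19.2 − 9.81 = 9.39 kN/m³.
Cohesion term c·N_c·s_c = 25 × 19.3 × 1.08 = 521.1 kPa; surcharge term q·N_q = 13.92 × 9.6 = 133.63 kPa; self-weight term 0.5·γ·B·N_γ·s_γ = 0.5 × 9.39 × 1.85 × 9.44 × 0.92 = 75.434 kPa.
q_ult = 521.1 + 133.63 + 75.434 = 730.17 kPa.
Gross allowable pressure q_all = 730.17 / 3 = 243.39 kPa.
Footing area = 8.584 m², so allowable column load = 243.39 × 8.584 = 2089.2 kN.

P_all ≈ 2090 kN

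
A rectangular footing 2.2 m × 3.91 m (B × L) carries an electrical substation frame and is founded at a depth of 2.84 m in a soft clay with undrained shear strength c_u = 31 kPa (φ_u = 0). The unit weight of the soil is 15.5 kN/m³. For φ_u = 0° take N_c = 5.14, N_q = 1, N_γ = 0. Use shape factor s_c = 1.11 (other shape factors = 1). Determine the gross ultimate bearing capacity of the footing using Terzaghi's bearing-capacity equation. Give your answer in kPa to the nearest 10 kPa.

q = γ·D_f = 15.5 × 2.84 = 44.02 kPa.
c·N_c·s_c = 31 × 5.14 × 1.11 = 176.87 kPa
q·N_q = 44.02 × 1 = 44.02 kPa
q_ult = 176.87 + 44.02 = 220.89 kPa.

q_ult ≈ 220 kPa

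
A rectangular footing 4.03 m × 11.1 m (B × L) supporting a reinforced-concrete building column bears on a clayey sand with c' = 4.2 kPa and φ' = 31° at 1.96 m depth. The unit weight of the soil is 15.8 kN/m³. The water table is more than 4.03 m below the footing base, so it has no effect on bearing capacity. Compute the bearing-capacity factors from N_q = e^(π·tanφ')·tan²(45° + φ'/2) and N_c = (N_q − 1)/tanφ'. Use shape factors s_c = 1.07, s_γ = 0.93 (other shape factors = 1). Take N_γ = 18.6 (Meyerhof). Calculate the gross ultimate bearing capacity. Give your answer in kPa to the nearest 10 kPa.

tan31° = 0.6009, so N_q = e^(π×0.6009)·tan²(60.5°) = 6.604 × 3.124 = 20.63.
N_c = (20.63 − 1)/tan31° = 32.67.
Overburden at base level: q = 15.8 × 1.96 = 30.968 kPa.
Cohesion term c·N_c·s_c = 4.2 × 32.671 × 1.07 = 146.82 kPa; surcharge term q·N_q = 30.968 × 20.631 = 638.89 kPa; self-weight term 0.5·γ·B·N_γ·s_γ = 0.5 × 15.8 × 4.03 × 18.6 × 0.93 = 550.72 kPa.
q_ult = 146.82 + 638.89 + 550.72 = 1336.4 kPa.

q_ult ≈ 1340 kPa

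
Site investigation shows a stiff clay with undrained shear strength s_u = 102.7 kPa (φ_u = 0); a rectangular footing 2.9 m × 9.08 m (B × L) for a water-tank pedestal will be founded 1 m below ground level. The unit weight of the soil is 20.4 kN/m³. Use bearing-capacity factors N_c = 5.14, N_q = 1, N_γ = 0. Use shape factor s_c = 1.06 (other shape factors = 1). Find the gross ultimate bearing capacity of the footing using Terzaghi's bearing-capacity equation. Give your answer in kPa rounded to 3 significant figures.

Overburden at base level: q = 20.4 × 1 = 20.4 kPa.
Cohesion term c·N_c·s_c = 102.7 × 5.14 × 1.06 = 559.55 kPa; surcharge term q·N_q = 20.4 × 1 = 20.4 kPa.
q_ult = 559.55 + 20.4 = 579.95 kPa.

q_ult ≈ 580 kPa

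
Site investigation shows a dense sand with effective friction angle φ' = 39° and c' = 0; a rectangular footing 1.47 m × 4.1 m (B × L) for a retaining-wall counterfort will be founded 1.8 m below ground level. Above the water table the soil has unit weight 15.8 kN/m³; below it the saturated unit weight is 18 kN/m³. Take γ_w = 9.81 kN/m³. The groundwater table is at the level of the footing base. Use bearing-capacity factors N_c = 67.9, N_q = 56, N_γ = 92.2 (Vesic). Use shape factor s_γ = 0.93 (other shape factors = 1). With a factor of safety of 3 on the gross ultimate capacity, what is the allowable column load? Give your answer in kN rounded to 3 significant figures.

P_all ≈ 4240 kN

Overburden at base level: q = 15.8 × 1.8 = 28.44 kPa.
Below the base the soil is submerged, so the ½γBN_γ term uses γ' = 18 − 9.81 = 8.19 kN/m³.
Surcharge term q·N_q = 28.44 × 56 = 1592.6 kPa; self-weight term 0.5·γ·B·N_γ·s_γ = 0.5 × 8.19 × 1.47 × 92.2 × 0.93 = 516.16 kPa.
q_ult = 1592.6 + 516.16 = 2108.8 kPa.
Gross allowable pressure q_all = 2108.8 / 3 = 702.93 kPa.
Footing area = 6.027 m², so allowable column load = 702.93 × 6.027 = 4236.6 kN.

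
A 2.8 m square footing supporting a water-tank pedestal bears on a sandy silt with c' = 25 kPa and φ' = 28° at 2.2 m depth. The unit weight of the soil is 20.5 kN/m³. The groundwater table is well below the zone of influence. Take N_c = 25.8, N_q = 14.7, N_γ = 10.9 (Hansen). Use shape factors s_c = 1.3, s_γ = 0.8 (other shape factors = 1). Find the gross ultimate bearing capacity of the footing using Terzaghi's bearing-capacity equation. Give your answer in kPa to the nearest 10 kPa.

Effective surcharge at the founding depth q = γ·D_f = 20.5 × 2.2 = 45.1 kPa.
q_ult = c·N_c·s_c + q·N_q + 0.5·γ·B·N_γ·s_γ
     = 25 × 25.8 × 1.3 + 45.1 × 14.7 + 0.5 × 20.5 × 2.8 × 10.9 × 0.8
     = 838.5 + 662.97 + 250.26 = 1751.7 kPa.

q_ult ≈ 1750 kPa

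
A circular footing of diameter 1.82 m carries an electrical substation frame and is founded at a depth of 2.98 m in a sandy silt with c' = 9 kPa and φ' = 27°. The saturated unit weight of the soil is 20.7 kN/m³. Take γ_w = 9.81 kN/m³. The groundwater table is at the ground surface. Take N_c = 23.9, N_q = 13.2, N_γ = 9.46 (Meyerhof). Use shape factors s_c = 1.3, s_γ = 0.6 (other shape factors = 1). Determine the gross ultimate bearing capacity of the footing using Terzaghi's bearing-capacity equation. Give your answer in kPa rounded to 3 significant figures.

γ' = 20.7 − 9.81 = 10.89 kN/m³ (submerged throughout). q = 10.89 × 2.98 = 32.452 kPa; the same γ' applies in the ½γBN_γ term.
c·N_c·s_c = 9 × 23.9 × 1.3 = 279.63 kPa
q·N_q = 32.452 × 13.2 = 428.37 kPa
0.5·γ·B·N_γ·s_γ = 0.5 × 10.89 × 1.82 × 9.46 × 0.6 = 56.249 kPa
q_ult = 279.63 + 428.37 + 56.249 = 764.25 kPa.

q_ult ≈ 764 kPa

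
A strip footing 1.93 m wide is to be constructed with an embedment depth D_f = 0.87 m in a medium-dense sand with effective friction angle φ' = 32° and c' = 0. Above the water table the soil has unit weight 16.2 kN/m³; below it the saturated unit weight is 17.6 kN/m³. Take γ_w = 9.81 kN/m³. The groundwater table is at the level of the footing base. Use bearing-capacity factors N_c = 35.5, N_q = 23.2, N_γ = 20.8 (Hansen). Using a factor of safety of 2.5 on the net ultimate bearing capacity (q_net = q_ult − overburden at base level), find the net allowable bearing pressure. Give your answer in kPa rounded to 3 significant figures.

Overburden at base level: q = 16.2 × 0.87 = 14.094 kPa.
Below the base the soil is submerged, so the ½γBN_γ term uses γ' = 17.6 − 9.81 = 7.79 kN/m³.
Surcharge term q·N_q = 14.094 × 23.2 = 326.98 kPa; self-weight term 0.5·γ·B·N_γ = 0.5 × 7.79 × 1.93 × 20.8 = 156.36 kPa.
q_ult = 326.98 + 156.36 = 483.34 kPa.
q_net = 483.34 − 14.094 = 469.25 kPa.
q_all(net) = 469.25 / 2.5 = 187.7 kPa.

q_all(net) ≈ 188 kPa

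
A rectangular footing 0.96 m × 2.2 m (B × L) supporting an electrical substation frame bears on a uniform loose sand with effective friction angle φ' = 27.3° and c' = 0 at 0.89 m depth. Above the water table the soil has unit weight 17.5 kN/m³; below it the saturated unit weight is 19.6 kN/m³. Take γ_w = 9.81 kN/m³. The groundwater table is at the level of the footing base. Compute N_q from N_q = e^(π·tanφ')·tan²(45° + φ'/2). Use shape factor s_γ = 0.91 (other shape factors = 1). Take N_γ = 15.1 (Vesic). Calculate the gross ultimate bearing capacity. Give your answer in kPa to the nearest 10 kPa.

q_ult ≈ 280 kPa

tan27.3° = 0.5161, so N_q = e^(π×0.5161)·tan²(58.65°) = 5.061 × 2.694 = 13.64.
Overburden at base level: q = 17.5 × 0.89 = 15.575 kPa.
Below the base the soil is submerged, so the ½γBN_γ term uses γ' = 19.6 − 9.81 = 9.79 kN/m³.
Surcharge term q·N_q = 15.575 × 13.636 = 212.38 kPa; self-weight term 0.5·γ·B·N_γ·s_γ = 0.5 × 9.79 × 0.96 × 15.1 × 0.91 = 64.572 kPa.
q_ult = 212.38 + 64.572 = 276.95 kPa.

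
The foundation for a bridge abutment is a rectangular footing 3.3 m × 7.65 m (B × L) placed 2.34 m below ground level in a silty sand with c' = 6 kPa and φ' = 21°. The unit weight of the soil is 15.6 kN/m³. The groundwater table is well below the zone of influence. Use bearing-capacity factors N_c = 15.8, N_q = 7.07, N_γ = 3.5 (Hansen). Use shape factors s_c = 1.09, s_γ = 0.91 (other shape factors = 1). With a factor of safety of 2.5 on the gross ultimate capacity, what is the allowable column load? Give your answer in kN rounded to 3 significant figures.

q = γ·D_f = 15.6 × 2.34 = 36.504 kPa.
c·N_c·s_c = 6 × 15.8 × 1.09 = 103.33 kPa
q·N_q = 36.504 × 7.07 = 258.08 kPa
0.5·γ·B·N_γ·s_γ = 0.5 × 15.6 × 3.3 × 3.5 × 0.91 = 81.982 kPa
q_ult = 103.33 + 258.08 + 81.982 = 443.4 kPa.
Gross allowable pressure q_all = 443.4 / 2.5 = 177.36 kPa.
Footing area = 25.245 m², so allowable column load = 177.36 × 25.245 = 4477.4 kN.

P_all ≈ 4480 kN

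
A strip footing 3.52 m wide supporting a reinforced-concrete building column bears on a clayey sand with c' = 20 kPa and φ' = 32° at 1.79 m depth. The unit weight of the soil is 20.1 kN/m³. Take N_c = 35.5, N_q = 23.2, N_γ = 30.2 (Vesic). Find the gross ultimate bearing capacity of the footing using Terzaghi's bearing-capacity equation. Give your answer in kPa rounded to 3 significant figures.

q_ult ≈ 2610 kPa

Effective surcharge at the founding depth q = γ·D_f = 20.1 × 1.79 = 35.979 kPa.
q_ult = c·N_c + q·N_q + 0.5·γ·B·N_γ
     = 20 × 35.5 + 35.979 × 23.2 + 0.5 × 20.1 × 3.52 × 30.2
     = 710 + 834.71 + 1068.4 = 2613.1 kPa.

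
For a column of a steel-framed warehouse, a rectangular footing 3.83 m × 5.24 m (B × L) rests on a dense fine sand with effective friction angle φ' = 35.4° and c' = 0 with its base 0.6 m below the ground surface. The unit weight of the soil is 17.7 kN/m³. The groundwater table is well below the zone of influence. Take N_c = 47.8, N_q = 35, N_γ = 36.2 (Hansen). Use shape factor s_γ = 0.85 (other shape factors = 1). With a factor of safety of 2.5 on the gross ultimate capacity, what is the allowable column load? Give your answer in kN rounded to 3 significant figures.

P_all ≈ 11400 kN

q = γ·D_f = 17.7 × 0.6 = 10.62 kPa.
q·N_q = 10.62 × 35 = 371.7 kPa
0.5·γ·B·N_γ·s_γ = 0.5 × 17.7 × 3.83 × 36.2 × 0.85 = 1043 kPa
q_ult = 371.7 + 1043 = 1414.7 kPa.
Gross allowable pressure q_all = 1414.7 / 2.5 = 565.87 kPa.
Footing area = 20.0692 m², so allowable column load = 565.87 × 20.0692 = 11356 kN.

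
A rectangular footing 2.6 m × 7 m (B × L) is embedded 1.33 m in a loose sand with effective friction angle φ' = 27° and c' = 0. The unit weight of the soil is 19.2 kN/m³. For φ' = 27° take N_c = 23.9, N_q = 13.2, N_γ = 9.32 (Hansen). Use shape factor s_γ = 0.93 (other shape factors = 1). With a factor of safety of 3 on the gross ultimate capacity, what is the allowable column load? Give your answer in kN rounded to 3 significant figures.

P_all ≈ 3360 kN

Effective surcharge at the founding depth q = γ·D_f = 19.2 × 1.33 = 25.536 kPa.
q_ult = q·N_q + 0.5·γ·B·N_γ·s_γ
     = 25.536 × 13.2 + 0.5 × 19.2 × 2.6 × 9.32 × 0.93
     = 337.08 + 216.34 = 553.42 kPa.
Gross allowable pressure q_all = 553.42 / 3 = 184.47 kPa.
Footing area = 18.2 m², so allowable column load = 184.47 × 18.2 = 3357.4 kN.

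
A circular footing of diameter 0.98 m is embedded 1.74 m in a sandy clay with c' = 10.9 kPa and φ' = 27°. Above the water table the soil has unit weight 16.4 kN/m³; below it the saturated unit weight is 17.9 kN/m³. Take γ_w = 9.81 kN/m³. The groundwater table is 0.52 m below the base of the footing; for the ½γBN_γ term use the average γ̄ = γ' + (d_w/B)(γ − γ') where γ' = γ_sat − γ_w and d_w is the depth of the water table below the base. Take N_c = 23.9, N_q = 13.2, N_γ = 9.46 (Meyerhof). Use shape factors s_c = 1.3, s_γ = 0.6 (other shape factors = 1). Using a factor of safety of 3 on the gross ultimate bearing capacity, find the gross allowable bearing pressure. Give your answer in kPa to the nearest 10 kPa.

q = γ·D_f = 16.4 × 1.74 = 28.536 kPa.
γ' = 8.09 kN/m³; averaging over the depth B below the base, γ̄ = γ' + (d_w/B)(γ − γ') = 12.499 kN/m³.
c·N_c·s_c = 10.9 × 23.9 × 1.3 = 338.66 kPa
q·N_q = 28.536 × 13.2 = 376.68 kPa
0.5·γ·B·N_γ·s_γ = 0.5 × 12.499 × 0.98 × 9.46 × 0.6 = 34.764 kPa
q_ult = 338.66 + 376.68 + 34.764 = 750.1 kPa.
q_all = 750.1 / 3 = 250.03 kPa.

q_all ≈ 250 kPa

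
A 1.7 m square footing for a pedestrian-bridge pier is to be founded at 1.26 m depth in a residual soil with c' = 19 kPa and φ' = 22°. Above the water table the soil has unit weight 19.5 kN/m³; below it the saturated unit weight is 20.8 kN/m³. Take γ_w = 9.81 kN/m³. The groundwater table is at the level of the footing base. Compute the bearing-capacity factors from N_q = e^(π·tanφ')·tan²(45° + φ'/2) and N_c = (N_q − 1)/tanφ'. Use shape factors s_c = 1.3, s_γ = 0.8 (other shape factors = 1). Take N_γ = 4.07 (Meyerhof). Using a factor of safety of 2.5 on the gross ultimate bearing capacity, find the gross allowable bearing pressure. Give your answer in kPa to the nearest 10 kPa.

q_all ≈ 260 kPa

N_q = e^(π·tan22°)·tan²(56°) = 7.82; N_c = (N_q − 1)/tanφ' = 16.88.
Effective surcharge at the founding depth q = γ·D_f = 19.5 × 1.26 = 24.57 kPa.
The water table coincides with the base, so in the self-weight term γ → γ' = 10.99 kN/m³.
q_ult = c·N_c·s_c + q·N_q + 0.5·γ·B·N_γ·s_γ
     = 19 × 16.883 × 1.3 + 24.57 × 7.8211 + 0.5 × 10.99 × 1.7 × 4.07 × 0.8
     = 417.01 + 192.16 + 30.416 = 639.59 kPa.
q_all = 639.59 / 2.5 = 255.84 kPa.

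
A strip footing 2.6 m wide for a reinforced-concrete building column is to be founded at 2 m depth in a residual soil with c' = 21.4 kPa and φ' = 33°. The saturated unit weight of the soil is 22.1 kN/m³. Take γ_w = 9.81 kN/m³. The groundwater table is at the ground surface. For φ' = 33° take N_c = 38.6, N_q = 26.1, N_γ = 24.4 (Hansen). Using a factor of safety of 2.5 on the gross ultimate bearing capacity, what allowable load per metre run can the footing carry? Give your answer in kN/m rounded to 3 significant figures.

≈ 1930 kN/m

Water table at ground surface, so effective unit weight γ' = 22.1 − 9.81 = 12.29 kN/m³ is used throughout; overburden q = 12.29 × 2 = 24.58 kPa; the same γ' applies in the ½γBN_γ term.
Cohesion term c·N_c = 21.4 × 38.6 = 826.04 kPa; surcharge term q·N_q = 24.58 × 26.1 = 641.54 kPa; self-weight term 0.5·γ·B·N_γ = 0.5 × 12.29 × 2.6 × 24.4 = 389.84 kPa.
q_ult = 826.04 + 641.54 + 389.84 = 1857.4 kPa.
Gross allowable pressure q_all = 1857.4 / 2.5 = 742.97 kPa.
Allowable wall load = q_all × B = 742.97 × 2.6 = 1931.7 kN per metre run.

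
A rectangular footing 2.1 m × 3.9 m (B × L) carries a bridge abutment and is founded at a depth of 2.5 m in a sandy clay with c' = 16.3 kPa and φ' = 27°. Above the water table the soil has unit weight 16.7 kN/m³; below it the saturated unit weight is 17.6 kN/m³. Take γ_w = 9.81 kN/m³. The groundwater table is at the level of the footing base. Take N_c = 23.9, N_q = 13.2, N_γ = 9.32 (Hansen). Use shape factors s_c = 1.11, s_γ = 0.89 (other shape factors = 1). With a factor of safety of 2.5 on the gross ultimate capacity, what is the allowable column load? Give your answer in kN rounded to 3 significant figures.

q = γ·D_f = 16.7 × 2.5 = 41.75 kPa.
For the ½γBN_γ term take γ' = 17.6 − 9.81 = 7.79 kN/m³ (soil below base is submerged).
c·N_c·s_c = 16.3 × 23.9 × 1.11 = 432.42 kPa
q·N_q = 41.75 × 13.2 = 551.1 kPa
0.5·γ·B·N_γ·s_γ = 0.5 × 7.79 × 2.1 × 9.32 × 0.89 = 67.847 kPa
q_ult = 432.42 + 551.1 + 67.847 = 1051.4 kPa.
Gross allowable pressure q_all = 1051.4 / 2.5 = 420.55 kPa.
Footing area = 8.19 m², so allowable column load = 420.55 × 8.19 = 3444.3 kN.

P_all ≈ 3440 kN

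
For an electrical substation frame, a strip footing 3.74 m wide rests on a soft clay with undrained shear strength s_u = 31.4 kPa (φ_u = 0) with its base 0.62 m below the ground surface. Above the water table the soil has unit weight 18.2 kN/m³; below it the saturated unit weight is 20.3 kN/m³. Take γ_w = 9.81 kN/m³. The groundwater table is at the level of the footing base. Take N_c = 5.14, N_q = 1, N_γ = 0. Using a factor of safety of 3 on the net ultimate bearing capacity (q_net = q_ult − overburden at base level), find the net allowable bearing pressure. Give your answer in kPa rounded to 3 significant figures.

q_all(net) ≈ 53.8 kPa

Effective surcharge at the founding depth q = γ·D_f = 18.2 × 0.62 = 11.284 kPa.
q_ult = c·N_c + q·N_q
     = 31.4 × 5.14 + 11.284 × 1
     = 161.4 + 11.284 = 172.68 kPa.
q_net = 172.68 − 11.284 = 161.4 kPa.
q_all(net) = 161.4 / 3 = 53.799 kPa.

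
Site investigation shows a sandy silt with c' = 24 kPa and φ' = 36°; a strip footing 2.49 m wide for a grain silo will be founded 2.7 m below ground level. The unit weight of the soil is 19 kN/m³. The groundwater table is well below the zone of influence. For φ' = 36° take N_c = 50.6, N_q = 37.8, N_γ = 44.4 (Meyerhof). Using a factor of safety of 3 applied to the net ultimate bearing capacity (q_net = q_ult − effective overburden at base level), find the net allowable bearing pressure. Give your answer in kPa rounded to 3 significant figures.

q = γ·D_f = 19 × 2.7 = 51.3 kPa.
c·N_c = 24 × 50.6 = 1214.4 kPa
q·N_q = 51.3 × 37.8 = 1939.1 kPa
0.5·γ·B·N_γ = 0.5 × 19 × 2.49 × 44.4 = 1050.3 kPa
q_ult = 1214.4 + 1939.1 + 1050.3 = 4203.8 kPa.
Net ultimate: q_net = 4203.8 − 51.3 = 4152.5 kPa.
q_all(net) = 4152.5 / 3 = 1384.2 kPa.

q_all(net) ≈ 1380 kPa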